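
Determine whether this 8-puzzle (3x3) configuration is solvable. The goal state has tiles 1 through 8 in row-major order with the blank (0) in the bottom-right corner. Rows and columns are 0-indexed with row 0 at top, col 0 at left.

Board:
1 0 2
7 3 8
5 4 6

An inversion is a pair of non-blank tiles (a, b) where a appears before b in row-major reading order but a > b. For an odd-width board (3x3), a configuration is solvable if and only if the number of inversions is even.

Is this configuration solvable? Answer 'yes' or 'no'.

Inversions (pairs i<j in row-major order where tile[i] > tile[j] > 0): 8
8 is even, so the puzzle is solvable.

Answer: yes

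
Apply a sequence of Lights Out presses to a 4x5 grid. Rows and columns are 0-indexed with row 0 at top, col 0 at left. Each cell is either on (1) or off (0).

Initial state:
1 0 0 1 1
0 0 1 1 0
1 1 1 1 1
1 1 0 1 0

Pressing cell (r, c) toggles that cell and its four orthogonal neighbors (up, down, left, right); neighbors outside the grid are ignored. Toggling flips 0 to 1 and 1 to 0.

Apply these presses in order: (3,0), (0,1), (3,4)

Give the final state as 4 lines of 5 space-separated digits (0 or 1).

After press 1 at (3,0):
1 0 0 1 1
0 0 1 1 0
0 1 1 1 1
0 0 0 1 0

After press 2 at (0,1):
0 1 1 1 1
0 1 1 1 0
0 1 1 1 1
0 0 0 1 0

After press 3 at (3,4):
0 1 1 1 1
0 1 1 1 0
0 1 1 1 0
0 0 0 0 1

Answer: 0 1 1 1 1
0 1 1 1 0
0 1 1 1 0
0 0 0 0 1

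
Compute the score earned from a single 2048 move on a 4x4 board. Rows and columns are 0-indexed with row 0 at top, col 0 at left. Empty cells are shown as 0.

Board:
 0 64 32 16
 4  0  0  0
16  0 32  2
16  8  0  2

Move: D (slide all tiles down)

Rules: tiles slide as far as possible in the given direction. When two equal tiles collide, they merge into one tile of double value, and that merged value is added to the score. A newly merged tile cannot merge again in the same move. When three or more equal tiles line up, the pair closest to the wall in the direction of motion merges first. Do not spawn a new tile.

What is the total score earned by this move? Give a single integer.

Slide down:
col 0: [0, 4, 16, 16] -> [0, 0, 4, 32]  score +32 (running 32)
col 1: [64, 0, 0, 8] -> [0, 0, 64, 8]  score +0 (running 32)
col 2: [32, 0, 32, 0] -> [0, 0, 0, 64]  score +64 (running 96)
col 3: [16, 0, 2, 2] -> [0, 0, 16, 4]  score +4 (running 100)
Board after move:
 0  0  0  0
 0  0  0  0
 4 64  0 16
32  8 64  4

Answer: 100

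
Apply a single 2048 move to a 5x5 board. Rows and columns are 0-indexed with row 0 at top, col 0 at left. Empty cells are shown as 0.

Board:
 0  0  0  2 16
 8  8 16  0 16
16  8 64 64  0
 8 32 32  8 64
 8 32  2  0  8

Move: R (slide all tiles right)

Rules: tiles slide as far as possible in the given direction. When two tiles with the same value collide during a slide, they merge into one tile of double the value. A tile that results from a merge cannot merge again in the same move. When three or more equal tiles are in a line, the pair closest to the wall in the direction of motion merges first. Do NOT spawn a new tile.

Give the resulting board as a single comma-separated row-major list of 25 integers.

Answer: 0, 0, 0, 2, 16, 0, 0, 0, 16, 32, 0, 0, 16, 8, 128, 0, 8, 64, 8, 64, 0, 8, 32, 2, 8

Derivation:
Slide right:
row 0: [0, 0, 0, 2, 16] -> [0, 0, 0, 2, 16]
row 1: [8, 8, 16, 0, 16] -> [0, 0, 0, 16, 32]
row 2: [16, 8, 64, 64, 0] -> [0, 0, 16, 8, 128]
row 3: [8, 32, 32, 8, 64] -> [0, 8, 64, 8, 64]
row 4: [8, 32, 2, 0, 8] -> [0, 8, 32, 2, 8]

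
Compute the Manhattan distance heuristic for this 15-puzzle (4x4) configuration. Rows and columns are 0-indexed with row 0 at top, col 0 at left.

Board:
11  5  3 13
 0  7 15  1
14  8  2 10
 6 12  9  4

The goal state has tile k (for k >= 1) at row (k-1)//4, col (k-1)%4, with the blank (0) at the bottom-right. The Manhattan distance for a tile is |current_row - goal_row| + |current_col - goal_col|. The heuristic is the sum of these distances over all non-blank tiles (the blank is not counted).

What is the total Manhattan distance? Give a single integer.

Tile 11: (0,0)->(2,2) = 4
Tile 5: (0,1)->(1,0) = 2
Tile 3: (0,2)->(0,2) = 0
Tile 13: (0,3)->(3,0) = 6
Tile 7: (1,1)->(1,2) = 1
Tile 15: (1,2)->(3,2) = 2
Tile 1: (1,3)->(0,0) = 4
Tile 14: (2,0)->(3,1) = 2
Tile 8: (2,1)->(1,3) = 3
Tile 2: (2,2)->(0,1) = 3
Tile 10: (2,3)->(2,1) = 2
Tile 6: (3,0)->(1,1) = 3
Tile 12: (3,1)->(2,3) = 3
Tile 9: (3,2)->(2,0) = 3
Tile 4: (3,3)->(0,3) = 3
Sum: 4 + 2 + 0 + 6 + 1 + 2 + 4 + 2 + 3 + 3 + 2 + 3 + 3 + 3 + 3 = 41

Answer: 41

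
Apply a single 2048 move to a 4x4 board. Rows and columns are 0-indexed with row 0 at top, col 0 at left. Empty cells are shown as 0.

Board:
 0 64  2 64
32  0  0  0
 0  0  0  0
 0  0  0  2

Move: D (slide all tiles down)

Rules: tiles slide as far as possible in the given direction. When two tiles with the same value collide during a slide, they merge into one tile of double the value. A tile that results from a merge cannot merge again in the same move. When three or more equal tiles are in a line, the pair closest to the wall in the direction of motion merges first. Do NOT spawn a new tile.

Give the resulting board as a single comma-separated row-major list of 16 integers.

Answer: 0, 0, 0, 0, 0, 0, 0, 0, 0, 0, 0, 64, 32, 64, 2, 2

Derivation:
Slide down:
col 0: [0, 32, 0, 0] -> [0, 0, 0, 32]
col 1: [64, 0, 0, 0] -> [0, 0, 0, 64]
col 2: [2, 0, 0, 0] -> [0, 0, 0, 2]
col 3: [64, 0, 0, 2] -> [0, 0, 64, 2]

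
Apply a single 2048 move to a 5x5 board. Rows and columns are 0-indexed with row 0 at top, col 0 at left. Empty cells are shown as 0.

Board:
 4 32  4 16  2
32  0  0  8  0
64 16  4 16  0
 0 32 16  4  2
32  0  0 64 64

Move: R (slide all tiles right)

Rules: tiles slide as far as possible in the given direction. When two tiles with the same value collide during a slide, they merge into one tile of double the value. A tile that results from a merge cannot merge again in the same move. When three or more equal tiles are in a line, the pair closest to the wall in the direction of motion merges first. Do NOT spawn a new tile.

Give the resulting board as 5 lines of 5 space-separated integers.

Slide right:
row 0: [4, 32, 4, 16, 2] -> [4, 32, 4, 16, 2]
row 1: [32, 0, 0, 8, 0] -> [0, 0, 0, 32, 8]
row 2: [64, 16, 4, 16, 0] -> [0, 64, 16, 4, 16]
row 3: [0, 32, 16, 4, 2] -> [0, 32, 16, 4, 2]
row 4: [32, 0, 0, 64, 64] -> [0, 0, 0, 32, 128]

Answer:   4  32   4  16   2
  0   0   0  32   8
  0  64  16   4  16
  0  32  16   4   2
  0   0   0  32 128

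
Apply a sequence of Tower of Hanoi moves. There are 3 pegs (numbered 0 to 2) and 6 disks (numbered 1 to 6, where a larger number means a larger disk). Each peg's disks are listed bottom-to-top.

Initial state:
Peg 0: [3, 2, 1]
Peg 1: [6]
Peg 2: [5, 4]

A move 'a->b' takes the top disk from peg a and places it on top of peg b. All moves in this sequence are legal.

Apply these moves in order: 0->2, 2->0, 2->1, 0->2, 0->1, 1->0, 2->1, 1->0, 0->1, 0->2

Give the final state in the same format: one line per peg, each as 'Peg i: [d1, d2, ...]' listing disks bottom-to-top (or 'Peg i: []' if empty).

After move 1 (0->2):
Peg 0: [3, 2]
Peg 1: [6]
Peg 2: [5, 4, 1]

After move 2 (2->0):
Peg 0: [3, 2, 1]
Peg 1: [6]
Peg 2: [5, 4]

After move 3 (2->1):
Peg 0: [3, 2, 1]
Peg 1: [6, 4]
Peg 2: [5]

After move 4 (0->2):
Peg 0: [3, 2]
Peg 1: [6, 4]
Peg 2: [5, 1]

After move 5 (0->1):
Peg 0: [3]
Peg 1: [6, 4, 2]
Peg 2: [5, 1]

After move 6 (1->0):
Peg 0: [3, 2]
Peg 1: [6, 4]
Peg 2: [5, 1]

After move 7 (2->1):
Peg 0: [3, 2]
Peg 1: [6, 4, 1]
Peg 2: [5]

After move 8 (1->0):
Peg 0: [3, 2, 1]
Peg 1: [6, 4]
Peg 2: [5]

After move 9 (0->1):
Peg 0: [3, 2]
Peg 1: [6, 4, 1]
Peg 2: [5]

After move 10 (0->2):
Peg 0: [3]
Peg 1: [6, 4, 1]
Peg 2: [5, 2]

Answer: Peg 0: [3]
Peg 1: [6, 4, 1]
Peg 2: [5, 2]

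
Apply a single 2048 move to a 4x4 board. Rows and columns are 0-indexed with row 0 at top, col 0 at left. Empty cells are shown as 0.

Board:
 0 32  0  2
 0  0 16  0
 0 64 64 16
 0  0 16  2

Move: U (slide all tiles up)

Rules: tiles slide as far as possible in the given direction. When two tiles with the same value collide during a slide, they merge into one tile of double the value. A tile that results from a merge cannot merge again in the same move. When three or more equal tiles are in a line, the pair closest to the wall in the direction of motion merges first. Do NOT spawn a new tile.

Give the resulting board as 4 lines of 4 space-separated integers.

Slide up:
col 0: [0, 0, 0, 0] -> [0, 0, 0, 0]
col 1: [32, 0, 64, 0] -> [32, 64, 0, 0]
col 2: [0, 16, 64, 16] -> [16, 64, 16, 0]
col 3: [2, 0, 16, 2] -> [2, 16, 2, 0]

Answer:  0 32 16  2
 0 64 64 16
 0  0 16  2
 0  0  0  0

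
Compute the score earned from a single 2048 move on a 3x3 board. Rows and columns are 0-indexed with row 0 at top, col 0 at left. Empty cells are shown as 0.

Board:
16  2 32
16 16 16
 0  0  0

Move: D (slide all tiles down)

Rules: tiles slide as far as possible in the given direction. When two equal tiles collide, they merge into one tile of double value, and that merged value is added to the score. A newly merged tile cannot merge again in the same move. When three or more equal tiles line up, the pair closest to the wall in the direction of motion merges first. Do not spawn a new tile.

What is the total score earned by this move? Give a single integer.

Slide down:
col 0: [16, 16, 0] -> [0, 0, 32]  score +32 (running 32)
col 1: [2, 16, 0] -> [0, 2, 16]  score +0 (running 32)
col 2: [32, 16, 0] -> [0, 32, 16]  score +0 (running 32)
Board after move:
 0  0  0
 0  2 32
32 16 16

Answer: 32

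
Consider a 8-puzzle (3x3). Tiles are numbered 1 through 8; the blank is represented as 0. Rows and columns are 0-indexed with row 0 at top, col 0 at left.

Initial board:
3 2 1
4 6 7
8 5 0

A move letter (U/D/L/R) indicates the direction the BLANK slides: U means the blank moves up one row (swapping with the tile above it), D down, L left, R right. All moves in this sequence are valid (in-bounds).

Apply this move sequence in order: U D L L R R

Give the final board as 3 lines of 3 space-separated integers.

After move 1 (U):
3 2 1
4 6 0
8 5 7

After move 2 (D):
3 2 1
4 6 7
8 5 0

After move 3 (L):
3 2 1
4 6 7
8 0 5

After move 4 (L):
3 2 1
4 6 7
0 8 5

After move 5 (R):
3 2 1
4 6 7
8 0 5

After move 6 (R):
3 2 1
4 6 7
8 5 0

Answer: 3 2 1
4 6 7
8 5 0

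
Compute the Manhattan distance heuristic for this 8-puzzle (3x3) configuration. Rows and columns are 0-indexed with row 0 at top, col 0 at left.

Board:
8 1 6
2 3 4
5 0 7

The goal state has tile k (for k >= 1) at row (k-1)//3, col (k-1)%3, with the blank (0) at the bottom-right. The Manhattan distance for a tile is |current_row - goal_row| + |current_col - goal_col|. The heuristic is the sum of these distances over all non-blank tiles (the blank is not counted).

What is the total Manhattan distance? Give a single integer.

Answer: 15

Derivation:
Tile 8: (0,0)->(2,1) = 3
Tile 1: (0,1)->(0,0) = 1
Tile 6: (0,2)->(1,2) = 1
Tile 2: (1,0)->(0,1) = 2
Tile 3: (1,1)->(0,2) = 2
Tile 4: (1,2)->(1,0) = 2
Tile 5: (2,0)->(1,1) = 2
Tile 7: (2,2)->(2,0) = 2
Sum: 3 + 1 + 1 + 2 + 2 + 2 + 2 + 2 = 15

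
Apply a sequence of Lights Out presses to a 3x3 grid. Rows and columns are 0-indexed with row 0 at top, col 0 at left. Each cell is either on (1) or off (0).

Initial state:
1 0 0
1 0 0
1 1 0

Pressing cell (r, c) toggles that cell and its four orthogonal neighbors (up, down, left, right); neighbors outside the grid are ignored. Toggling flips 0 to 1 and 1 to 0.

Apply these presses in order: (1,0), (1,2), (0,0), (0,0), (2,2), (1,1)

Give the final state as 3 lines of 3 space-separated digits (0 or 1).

Answer: 0 1 1
1 1 1
0 1 0

Derivation:
After press 1 at (1,0):
0 0 0
0 1 0
0 1 0

After press 2 at (1,2):
0 0 1
0 0 1
0 1 1

After press 3 at (0,0):
1 1 1
1 0 1
0 1 1

After press 4 at (0,0):
0 0 1
0 0 1
0 1 1

After press 5 at (2,2):
0 0 1
0 0 0
0 0 0

After press 6 at (1,1):
0 1 1
1 1 1
0 1 0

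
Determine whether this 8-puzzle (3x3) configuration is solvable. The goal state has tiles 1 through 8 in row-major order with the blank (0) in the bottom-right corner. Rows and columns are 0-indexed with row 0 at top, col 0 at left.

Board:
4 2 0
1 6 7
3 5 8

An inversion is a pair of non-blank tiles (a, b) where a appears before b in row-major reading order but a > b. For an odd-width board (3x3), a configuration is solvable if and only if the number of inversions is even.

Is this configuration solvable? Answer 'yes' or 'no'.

Answer: yes

Derivation:
Inversions (pairs i<j in row-major order where tile[i] > tile[j] > 0): 8
8 is even, so the puzzle is solvable.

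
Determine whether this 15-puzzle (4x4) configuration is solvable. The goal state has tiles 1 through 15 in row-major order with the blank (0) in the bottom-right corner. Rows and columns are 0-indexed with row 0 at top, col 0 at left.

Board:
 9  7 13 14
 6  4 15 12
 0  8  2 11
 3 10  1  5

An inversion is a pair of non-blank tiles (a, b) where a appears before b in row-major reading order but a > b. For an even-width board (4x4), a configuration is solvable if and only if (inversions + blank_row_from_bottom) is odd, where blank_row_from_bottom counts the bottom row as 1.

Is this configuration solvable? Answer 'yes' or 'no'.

Answer: yes

Derivation:
Inversions: 69
Blank is in row 2 (0-indexed from top), which is row 2 counting from the bottom (bottom = 1).
69 + 2 = 71, which is odd, so the puzzle is solvable.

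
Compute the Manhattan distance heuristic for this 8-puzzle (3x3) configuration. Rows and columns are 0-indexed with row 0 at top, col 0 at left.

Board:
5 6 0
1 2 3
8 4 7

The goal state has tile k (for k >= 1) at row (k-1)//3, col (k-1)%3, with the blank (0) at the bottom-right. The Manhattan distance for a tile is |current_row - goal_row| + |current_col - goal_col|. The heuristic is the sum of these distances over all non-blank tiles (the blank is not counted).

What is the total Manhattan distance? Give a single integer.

Tile 5: at (0,0), goal (1,1), distance |0-1|+|0-1| = 2
Tile 6: at (0,1), goal (1,2), distance |0-1|+|1-2| = 2
Tile 1: at (1,0), goal (0,0), distance |1-0|+|0-0| = 1
Tile 2: at (1,1), goal (0,1), distance |1-0|+|1-1| = 1
Tile 3: at (1,2), goal (0,2), distance |1-0|+|2-2| = 1
Tile 8: at (2,0), goal (2,1), distance |2-2|+|0-1| = 1
Tile 4: at (2,1), goal (1,0), distance |2-1|+|1-0| = 2
Tile 7: at (2,2), goal (2,0), distance |2-2|+|2-0| = 2
Sum: 2 + 2 + 1 + 1 + 1 + 1 + 2 + 2 = 12

Answer: 12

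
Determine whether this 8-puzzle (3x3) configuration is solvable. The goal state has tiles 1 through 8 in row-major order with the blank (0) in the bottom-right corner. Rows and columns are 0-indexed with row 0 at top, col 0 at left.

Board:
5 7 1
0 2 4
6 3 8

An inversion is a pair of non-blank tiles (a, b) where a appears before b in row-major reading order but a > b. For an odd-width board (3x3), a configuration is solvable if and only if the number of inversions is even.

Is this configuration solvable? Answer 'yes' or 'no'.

Inversions (pairs i<j in row-major order where tile[i] > tile[j] > 0): 11
11 is odd, so the puzzle is not solvable.

Answer: no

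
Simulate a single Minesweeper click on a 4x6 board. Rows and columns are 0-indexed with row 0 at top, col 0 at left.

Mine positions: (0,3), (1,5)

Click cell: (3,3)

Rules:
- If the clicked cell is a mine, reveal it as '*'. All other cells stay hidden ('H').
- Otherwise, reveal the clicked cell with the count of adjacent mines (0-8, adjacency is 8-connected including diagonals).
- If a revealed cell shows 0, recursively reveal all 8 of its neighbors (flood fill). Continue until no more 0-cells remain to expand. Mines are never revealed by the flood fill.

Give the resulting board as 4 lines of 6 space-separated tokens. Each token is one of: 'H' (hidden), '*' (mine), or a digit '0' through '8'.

0 0 1 H H H
0 0 1 1 2 H
0 0 0 0 1 1
0 0 0 0 0 0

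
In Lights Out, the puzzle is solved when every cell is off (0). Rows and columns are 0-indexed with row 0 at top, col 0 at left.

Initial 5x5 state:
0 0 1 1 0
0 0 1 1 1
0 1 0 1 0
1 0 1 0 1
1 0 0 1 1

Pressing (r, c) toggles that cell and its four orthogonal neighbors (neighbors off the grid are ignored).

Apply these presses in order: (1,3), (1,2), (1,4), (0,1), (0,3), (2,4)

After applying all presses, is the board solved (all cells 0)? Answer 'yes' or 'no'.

Answer: no

Derivation:
After press 1 at (1,3):
0 0 1 0 0
0 0 0 0 0
0 1 0 0 0
1 0 1 0 1
1 0 0 1 1

After press 2 at (1,2):
0 0 0 0 0
0 1 1 1 0
0 1 1 0 0
1 0 1 0 1
1 0 0 1 1

After press 3 at (1,4):
0 0 0 0 1
0 1 1 0 1
0 1 1 0 1
1 0 1 0 1
1 0 0 1 1

After press 4 at (0,1):
1 1 1 0 1
0 0 1 0 1
0 1 1 0 1
1 0 1 0 1
1 0 0 1 1

After press 5 at (0,3):
1 1 0 1 0
0 0 1 1 1
0 1 1 0 1
1 0 1 0 1
1 0 0 1 1

After press 6 at (2,4):
1 1 0 1 0
0 0 1 1 0
0 1 1 1 0
1 0 1 0 0
1 0 0 1 1

Lights still on: 13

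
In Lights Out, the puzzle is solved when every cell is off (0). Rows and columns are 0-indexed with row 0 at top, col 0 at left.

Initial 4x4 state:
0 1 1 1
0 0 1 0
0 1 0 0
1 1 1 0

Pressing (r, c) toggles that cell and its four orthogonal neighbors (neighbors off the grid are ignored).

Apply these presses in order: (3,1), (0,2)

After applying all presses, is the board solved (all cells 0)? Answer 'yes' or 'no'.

After press 1 at (3,1):
0 1 1 1
0 0 1 0
0 0 0 0
0 0 0 0

After press 2 at (0,2):
0 0 0 0
0 0 0 0
0 0 0 0
0 0 0 0

Lights still on: 0

Answer: yes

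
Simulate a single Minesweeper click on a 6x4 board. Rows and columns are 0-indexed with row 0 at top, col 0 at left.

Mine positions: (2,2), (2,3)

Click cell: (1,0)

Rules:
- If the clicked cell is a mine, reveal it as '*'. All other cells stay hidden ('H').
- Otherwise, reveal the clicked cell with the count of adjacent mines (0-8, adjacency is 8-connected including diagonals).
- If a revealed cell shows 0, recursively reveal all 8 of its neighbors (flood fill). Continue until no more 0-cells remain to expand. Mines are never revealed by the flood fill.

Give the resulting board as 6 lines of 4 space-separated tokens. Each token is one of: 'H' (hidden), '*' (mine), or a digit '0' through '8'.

0 0 0 0
0 1 2 2
0 1 H H
0 1 2 2
0 0 0 0
0 0 0 0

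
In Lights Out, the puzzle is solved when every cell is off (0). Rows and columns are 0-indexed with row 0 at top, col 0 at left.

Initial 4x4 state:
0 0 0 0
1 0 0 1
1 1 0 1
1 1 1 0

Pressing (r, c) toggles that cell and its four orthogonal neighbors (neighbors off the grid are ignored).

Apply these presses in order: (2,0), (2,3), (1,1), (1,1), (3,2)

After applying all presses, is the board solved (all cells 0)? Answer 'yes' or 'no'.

After press 1 at (2,0):
0 0 0 0
0 0 0 1
0 0 0 1
0 1 1 0

After press 2 at (2,3):
0 0 0 0
0 0 0 0
0 0 1 0
0 1 1 1

After press 3 at (1,1):
0 1 0 0
1 1 1 0
0 1 1 0
0 1 1 1

After press 4 at (1,1):
0 0 0 0
0 0 0 0
0 0 1 0
0 1 1 1

After press 5 at (3,2):
0 0 0 0
0 0 0 0
0 0 0 0
0 0 0 0

Lights still on: 0

Answer: yes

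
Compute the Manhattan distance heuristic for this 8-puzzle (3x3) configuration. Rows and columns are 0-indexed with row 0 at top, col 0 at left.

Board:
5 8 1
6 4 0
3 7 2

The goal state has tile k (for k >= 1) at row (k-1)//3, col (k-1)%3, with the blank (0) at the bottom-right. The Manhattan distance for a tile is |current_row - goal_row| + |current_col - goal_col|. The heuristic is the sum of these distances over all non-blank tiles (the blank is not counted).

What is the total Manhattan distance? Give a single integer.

Tile 5: at (0,0), goal (1,1), distance |0-1|+|0-1| = 2
Tile 8: at (0,1), goal (2,1), distance |0-2|+|1-1| = 2
Tile 1: at (0,2), goal (0,0), distance |0-0|+|2-0| = 2
Tile 6: at (1,0), goal (1,2), distance |1-1|+|0-2| = 2
Tile 4: at (1,1), goal (1,0), distance |1-1|+|1-0| = 1
Tile 3: at (2,0), goal (0,2), distance |2-0|+|0-2| = 4
Tile 7: at (2,1), goal (2,0), distance |2-2|+|1-0| = 1
Tile 2: at (2,2), goal (0,1), distance |2-0|+|2-1| = 3
Sum: 2 + 2 + 2 + 2 + 1 + 4 + 1 + 3 = 17

Answer: 17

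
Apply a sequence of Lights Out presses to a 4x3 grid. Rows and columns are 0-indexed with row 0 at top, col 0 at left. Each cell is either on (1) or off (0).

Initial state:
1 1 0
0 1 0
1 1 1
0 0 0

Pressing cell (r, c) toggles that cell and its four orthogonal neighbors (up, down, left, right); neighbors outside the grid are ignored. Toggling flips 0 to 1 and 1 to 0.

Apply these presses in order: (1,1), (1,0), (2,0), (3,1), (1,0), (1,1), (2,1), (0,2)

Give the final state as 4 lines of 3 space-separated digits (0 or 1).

After press 1 at (1,1):
1 0 0
1 0 1
1 0 1
0 0 0

After press 2 at (1,0):
0 0 0
0 1 1
0 0 1
0 0 0

After press 3 at (2,0):
0 0 0
1 1 1
1 1 1
1 0 0

After press 4 at (3,1):
0 0 0
1 1 1
1 0 1
0 1 1

After press 5 at (1,0):
1 0 0
0 0 1
0 0 1
0 1 1

After press 6 at (1,1):
1 1 0
1 1 0
0 1 1
0 1 1

After press 7 at (2,1):
1 1 0
1 0 0
1 0 0
0 0 1

After press 8 at (0,2):
1 0 1
1 0 1
1 0 0
0 0 1

Answer: 1 0 1
1 0 1
1 0 0
0 0 1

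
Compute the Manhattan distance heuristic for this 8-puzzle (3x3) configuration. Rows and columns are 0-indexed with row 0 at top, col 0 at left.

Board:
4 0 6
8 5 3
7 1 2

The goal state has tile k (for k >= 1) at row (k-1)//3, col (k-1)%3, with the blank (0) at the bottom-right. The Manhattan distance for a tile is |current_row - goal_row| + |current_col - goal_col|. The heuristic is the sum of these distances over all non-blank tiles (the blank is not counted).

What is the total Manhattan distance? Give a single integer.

Answer: 11

Derivation:
Tile 4: at (0,0), goal (1,0), distance |0-1|+|0-0| = 1
Tile 6: at (0,2), goal (1,2), distance |0-1|+|2-2| = 1
Tile 8: at (1,0), goal (2,1), distance |1-2|+|0-1| = 2
Tile 5: at (1,1), goal (1,1), distance |1-1|+|1-1| = 0
Tile 3: at (1,2), goal (0,2), distance |1-0|+|2-2| = 1
Tile 7: at (2,0), goal (2,0), distance |2-2|+|0-0| = 0
Tile 1: at (2,1), goal (0,0), distance |2-0|+|1-0| = 3
Tile 2: at (2,2), goal (0,1), distance |2-0|+|2-1| = 3
Sum: 1 + 1 + 2 + 0 + 1 + 0 + 3 + 3 = 11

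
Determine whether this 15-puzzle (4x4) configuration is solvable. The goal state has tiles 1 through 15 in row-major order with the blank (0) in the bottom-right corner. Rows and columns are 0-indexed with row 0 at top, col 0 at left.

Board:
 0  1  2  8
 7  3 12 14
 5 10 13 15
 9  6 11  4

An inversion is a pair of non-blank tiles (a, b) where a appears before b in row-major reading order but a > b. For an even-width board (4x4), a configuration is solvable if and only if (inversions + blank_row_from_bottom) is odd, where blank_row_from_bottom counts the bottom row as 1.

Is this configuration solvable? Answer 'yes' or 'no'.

Answer: no

Derivation:
Inversions: 38
Blank is in row 0 (0-indexed from top), which is row 4 counting from the bottom (bottom = 1).
38 + 4 = 42, which is even, so the puzzle is not solvable.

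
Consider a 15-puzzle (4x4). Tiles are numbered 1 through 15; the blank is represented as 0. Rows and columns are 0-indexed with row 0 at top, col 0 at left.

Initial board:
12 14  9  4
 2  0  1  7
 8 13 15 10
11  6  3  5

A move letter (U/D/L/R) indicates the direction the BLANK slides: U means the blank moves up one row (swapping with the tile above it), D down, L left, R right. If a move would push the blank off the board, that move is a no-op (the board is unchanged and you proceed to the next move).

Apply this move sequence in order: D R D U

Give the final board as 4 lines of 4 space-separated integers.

Answer: 12 14  9  4
 2 13  1  7
 8 15  0 10
11  6  3  5

Derivation:
After move 1 (D):
12 14  9  4
 2 13  1  7
 8  0 15 10
11  6  3  5

After move 2 (R):
12 14  9  4
 2 13  1  7
 8 15  0 10
11  6  3  5

After move 3 (D):
12 14  9  4
 2 13  1  7
 8 15  3 10
11  6  0  5

After move 4 (U):
12 14  9  4
 2 13  1  7
 8 15  0 10
11  6  3  5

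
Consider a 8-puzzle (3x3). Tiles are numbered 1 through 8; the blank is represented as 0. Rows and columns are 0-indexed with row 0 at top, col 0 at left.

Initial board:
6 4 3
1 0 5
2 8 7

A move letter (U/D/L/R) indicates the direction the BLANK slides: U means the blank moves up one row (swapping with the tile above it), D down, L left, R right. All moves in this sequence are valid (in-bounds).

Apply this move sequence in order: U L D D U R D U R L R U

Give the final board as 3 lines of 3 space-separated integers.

Answer: 1 6 0
4 5 3
2 8 7

Derivation:
After move 1 (U):
6 0 3
1 4 5
2 8 7

After move 2 (L):
0 6 3
1 4 5
2 8 7

After move 3 (D):
1 6 3
0 4 5
2 8 7

After move 4 (D):
1 6 3
2 4 5
0 8 7

After move 5 (U):
1 6 3
0 4 5
2 8 7

After move 6 (R):
1 6 3
4 0 5
2 8 7

After move 7 (D):
1 6 3
4 8 5
2 0 7

After move 8 (U):
1 6 3
4 0 5
2 8 7

After move 9 (R):
1 6 3
4 5 0
2 8 7

After move 10 (L):
1 6 3
4 0 5
2 8 7

After move 11 (R):
1 6 3
4 5 0
2 8 7

After move 12 (U):
1 6 0
4 5 3
2 8 7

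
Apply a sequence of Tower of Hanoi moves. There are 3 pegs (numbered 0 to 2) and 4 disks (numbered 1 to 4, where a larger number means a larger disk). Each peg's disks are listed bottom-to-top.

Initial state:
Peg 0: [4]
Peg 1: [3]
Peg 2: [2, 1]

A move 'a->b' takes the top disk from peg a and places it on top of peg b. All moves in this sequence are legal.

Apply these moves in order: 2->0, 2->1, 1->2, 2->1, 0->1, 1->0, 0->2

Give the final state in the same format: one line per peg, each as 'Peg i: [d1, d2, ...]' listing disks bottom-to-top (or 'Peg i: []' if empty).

Answer: Peg 0: [4]
Peg 1: [3, 2]
Peg 2: [1]

Derivation:
After move 1 (2->0):
Peg 0: [4, 1]
Peg 1: [3]
Peg 2: [2]

After move 2 (2->1):
Peg 0: [4, 1]
Peg 1: [3, 2]
Peg 2: []

After move 3 (1->2):
Peg 0: [4, 1]
Peg 1: [3]
Peg 2: [2]

After move 4 (2->1):
Peg 0: [4, 1]
Peg 1: [3, 2]
Peg 2: []

After move 5 (0->1):
Peg 0: [4]
Peg 1: [3, 2, 1]
Peg 2: []

After move 6 (1->0):
Peg 0: [4, 1]
Peg 1: [3, 2]
Peg 2: []

After move 7 (0->2):
Peg 0: [4]
Peg 1: [3, 2]
Peg 2: [1]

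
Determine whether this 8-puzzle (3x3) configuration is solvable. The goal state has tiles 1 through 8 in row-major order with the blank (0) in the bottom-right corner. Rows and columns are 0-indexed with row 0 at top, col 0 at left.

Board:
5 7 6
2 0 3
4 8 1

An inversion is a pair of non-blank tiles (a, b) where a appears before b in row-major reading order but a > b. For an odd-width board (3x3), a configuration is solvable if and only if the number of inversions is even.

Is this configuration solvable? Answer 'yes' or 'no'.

Answer: no

Derivation:
Inversions (pairs i<j in row-major order where tile[i] > tile[j] > 0): 17
17 is odd, so the puzzle is not solvable.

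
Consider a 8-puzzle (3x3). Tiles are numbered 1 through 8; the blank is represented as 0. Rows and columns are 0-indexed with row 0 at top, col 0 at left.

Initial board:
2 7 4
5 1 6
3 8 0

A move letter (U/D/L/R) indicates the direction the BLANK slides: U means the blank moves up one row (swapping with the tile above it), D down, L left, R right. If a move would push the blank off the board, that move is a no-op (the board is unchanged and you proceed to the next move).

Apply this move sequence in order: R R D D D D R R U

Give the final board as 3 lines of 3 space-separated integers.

After move 1 (R):
2 7 4
5 1 6
3 8 0

After move 2 (R):
2 7 4
5 1 6
3 8 0

After move 3 (D):
2 7 4
5 1 6
3 8 0

After move 4 (D):
2 7 4
5 1 6
3 8 0

After move 5 (D):
2 7 4
5 1 6
3 8 0

After move 6 (D):
2 7 4
5 1 6
3 8 0

After move 7 (R):
2 7 4
5 1 6
3 8 0

After move 8 (R):
2 7 4
5 1 6
3 8 0

After move 9 (U):
2 7 4
5 1 0
3 8 6

Answer: 2 7 4
5 1 0
3 8 6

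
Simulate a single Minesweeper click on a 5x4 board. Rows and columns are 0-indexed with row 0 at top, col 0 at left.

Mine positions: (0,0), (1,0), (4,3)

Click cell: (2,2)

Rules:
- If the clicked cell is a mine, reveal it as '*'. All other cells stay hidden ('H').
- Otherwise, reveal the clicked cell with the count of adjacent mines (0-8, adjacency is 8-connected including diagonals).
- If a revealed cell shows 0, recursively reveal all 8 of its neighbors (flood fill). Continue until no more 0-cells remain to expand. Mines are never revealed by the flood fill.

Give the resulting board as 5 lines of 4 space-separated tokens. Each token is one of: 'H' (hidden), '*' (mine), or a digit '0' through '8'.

H 2 0 0
H 2 0 0
1 1 0 0
0 0 1 1
0 0 1 H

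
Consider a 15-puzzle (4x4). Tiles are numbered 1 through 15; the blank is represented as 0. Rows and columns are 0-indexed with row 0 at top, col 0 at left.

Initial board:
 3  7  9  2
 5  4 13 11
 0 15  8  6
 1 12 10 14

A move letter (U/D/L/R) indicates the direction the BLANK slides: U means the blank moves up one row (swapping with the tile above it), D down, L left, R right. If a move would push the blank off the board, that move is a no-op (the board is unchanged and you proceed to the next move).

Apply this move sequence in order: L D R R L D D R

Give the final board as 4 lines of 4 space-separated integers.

After move 1 (L):
 3  7  9  2
 5  4 13 11
 0 15  8  6
 1 12 10 14

After move 2 (D):
 3  7  9  2
 5  4 13 11
 1 15  8  6
 0 12 10 14

After move 3 (R):
 3  7  9  2
 5  4 13 11
 1 15  8  6
12  0 10 14

After move 4 (R):
 3  7  9  2
 5  4 13 11
 1 15  8  6
12 10  0 14

After move 5 (L):
 3  7  9  2
 5  4 13 11
 1 15  8  6
12  0 10 14

After move 6 (D):
 3  7  9  2
 5  4 13 11
 1 15  8  6
12  0 10 14

After move 7 (D):
 3  7  9  2
 5  4 13 11
 1 15  8  6
12  0 10 14

After move 8 (R):
 3  7  9  2
 5  4 13 11
 1 15  8  6
12 10  0 14

Answer:  3  7  9  2
 5  4 13 11
 1 15  8  6
12 10  0 14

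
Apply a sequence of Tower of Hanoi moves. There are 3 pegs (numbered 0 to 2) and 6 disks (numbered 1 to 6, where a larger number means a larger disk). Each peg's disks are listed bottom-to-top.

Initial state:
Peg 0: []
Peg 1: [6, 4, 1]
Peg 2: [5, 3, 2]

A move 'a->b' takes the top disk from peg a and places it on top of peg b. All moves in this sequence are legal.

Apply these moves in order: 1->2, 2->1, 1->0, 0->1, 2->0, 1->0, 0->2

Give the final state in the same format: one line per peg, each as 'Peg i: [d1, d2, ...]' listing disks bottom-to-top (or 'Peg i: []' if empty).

After move 1 (1->2):
Peg 0: []
Peg 1: [6, 4]
Peg 2: [5, 3, 2, 1]

After move 2 (2->1):
Peg 0: []
Peg 1: [6, 4, 1]
Peg 2: [5, 3, 2]

After move 3 (1->0):
Peg 0: [1]
Peg 1: [6, 4]
Peg 2: [5, 3, 2]

After move 4 (0->1):
Peg 0: []
Peg 1: [6, 4, 1]
Peg 2: [5, 3, 2]

After move 5 (2->0):
Peg 0: [2]
Peg 1: [6, 4, 1]
Peg 2: [5, 3]

After move 6 (1->0):
Peg 0: [2, 1]
Peg 1: [6, 4]
Peg 2: [5, 3]

After move 7 (0->2):
Peg 0: [2]
Peg 1: [6, 4]
Peg 2: [5, 3, 1]

Answer: Peg 0: [2]
Peg 1: [6, 4]
Peg 2: [5, 3, 1]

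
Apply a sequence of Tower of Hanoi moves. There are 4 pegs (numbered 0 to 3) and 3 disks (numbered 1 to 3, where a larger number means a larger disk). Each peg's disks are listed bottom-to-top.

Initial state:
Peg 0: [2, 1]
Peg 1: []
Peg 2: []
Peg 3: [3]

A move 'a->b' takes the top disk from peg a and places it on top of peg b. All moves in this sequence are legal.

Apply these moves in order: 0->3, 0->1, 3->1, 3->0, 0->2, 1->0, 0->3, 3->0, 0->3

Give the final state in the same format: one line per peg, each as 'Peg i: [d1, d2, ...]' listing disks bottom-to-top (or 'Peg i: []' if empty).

Answer: Peg 0: []
Peg 1: [2]
Peg 2: [3]
Peg 3: [1]

Derivation:
After move 1 (0->3):
Peg 0: [2]
Peg 1: []
Peg 2: []
Peg 3: [3, 1]

After move 2 (0->1):
Peg 0: []
Peg 1: [2]
Peg 2: []
Peg 3: [3, 1]

After move 3 (3->1):
Peg 0: []
Peg 1: [2, 1]
Peg 2: []
Peg 3: [3]

After move 4 (3->0):
Peg 0: [3]
Peg 1: [2, 1]
Peg 2: []
Peg 3: []

After move 5 (0->2):
Peg 0: []
Peg 1: [2, 1]
Peg 2: [3]
Peg 3: []

After move 6 (1->0):
Peg 0: [1]
Peg 1: [2]
Peg 2: [3]
Peg 3: []

After move 7 (0->3):
Peg 0: []
Peg 1: [2]
Peg 2: [3]
Peg 3: [1]

After move 8 (3->0):
Peg 0: [1]
Peg 1: [2]
Peg 2: [3]
Peg 3: []

After move 9 (0->3):
Peg 0: []
Peg 1: [2]
Peg 2: [3]
Peg 3: [1]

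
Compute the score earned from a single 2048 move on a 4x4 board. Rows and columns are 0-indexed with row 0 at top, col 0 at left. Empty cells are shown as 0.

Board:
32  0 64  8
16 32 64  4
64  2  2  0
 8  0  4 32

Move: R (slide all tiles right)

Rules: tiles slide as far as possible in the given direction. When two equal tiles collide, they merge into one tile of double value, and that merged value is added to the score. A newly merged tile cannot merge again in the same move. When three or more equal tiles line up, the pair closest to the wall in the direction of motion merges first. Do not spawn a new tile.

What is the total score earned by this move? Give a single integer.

Answer: 4

Derivation:
Slide right:
row 0: [32, 0, 64, 8] -> [0, 32, 64, 8]  score +0 (running 0)
row 1: [16, 32, 64, 4] -> [16, 32, 64, 4]  score +0 (running 0)
row 2: [64, 2, 2, 0] -> [0, 0, 64, 4]  score +4 (running 4)
row 3: [8, 0, 4, 32] -> [0, 8, 4, 32]  score +0 (running 4)
Board after move:
 0 32 64  8
16 32 64  4
 0  0 64  4
 0  8  4 32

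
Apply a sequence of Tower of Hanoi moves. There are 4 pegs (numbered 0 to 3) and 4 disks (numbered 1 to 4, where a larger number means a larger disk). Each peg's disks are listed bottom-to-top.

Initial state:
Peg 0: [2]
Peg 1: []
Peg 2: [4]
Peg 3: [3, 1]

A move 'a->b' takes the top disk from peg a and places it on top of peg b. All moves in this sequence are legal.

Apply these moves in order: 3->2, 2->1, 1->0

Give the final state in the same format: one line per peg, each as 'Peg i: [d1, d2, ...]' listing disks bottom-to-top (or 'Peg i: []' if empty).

After move 1 (3->2):
Peg 0: [2]
Peg 1: []
Peg 2: [4, 1]
Peg 3: [3]

After move 2 (2->1):
Peg 0: [2]
Peg 1: [1]
Peg 2: [4]
Peg 3: [3]

After move 3 (1->0):
Peg 0: [2, 1]
Peg 1: []
Peg 2: [4]
Peg 3: [3]

Answer: Peg 0: [2, 1]
Peg 1: []
Peg 2: [4]
Peg 3: [3]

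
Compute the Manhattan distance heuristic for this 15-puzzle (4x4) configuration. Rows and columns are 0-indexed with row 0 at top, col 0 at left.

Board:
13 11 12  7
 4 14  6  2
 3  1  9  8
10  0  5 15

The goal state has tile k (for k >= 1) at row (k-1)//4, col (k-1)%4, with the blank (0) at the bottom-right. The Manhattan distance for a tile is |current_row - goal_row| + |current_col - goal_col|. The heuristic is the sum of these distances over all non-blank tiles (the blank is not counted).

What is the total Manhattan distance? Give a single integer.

Answer: 38

Derivation:
Tile 13: at (0,0), goal (3,0), distance |0-3|+|0-0| = 3
Tile 11: at (0,1), goal (2,2), distance |0-2|+|1-2| = 3
Tile 12: at (0,2), goal (2,3), distance |0-2|+|2-3| = 3
Tile 7: at (0,3), goal (1,2), distance |0-1|+|3-2| = 2
Tile 4: at (1,0), goal (0,3), distance |1-0|+|0-3| = 4
Tile 14: at (1,1), goal (3,1), distance |1-3|+|1-1| = 2
Tile 6: at (1,2), goal (1,1), distance |1-1|+|2-1| = 1
Tile 2: at (1,3), goal (0,1), distance |1-0|+|3-1| = 3
Tile 3: at (2,0), goal (0,2), distance |2-0|+|0-2| = 4
Tile 1: at (2,1), goal (0,0), distance |2-0|+|1-0| = 3
Tile 9: at (2,2), goal (2,0), distance |2-2|+|2-0| = 2
Tile 8: at (2,3), goal (1,3), distance |2-1|+|3-3| = 1
Tile 10: at (3,0), goal (2,1), distance |3-2|+|0-1| = 2
Tile 5: at (3,2), goal (1,0), distance |3-1|+|2-0| = 4
Tile 15: at (3,3), goal (3,2), distance |3-3|+|3-2| = 1
Sum: 3 + 3 + 3 + 2 + 4 + 2 + 1 + 3 + 4 + 3 + 2 + 1 + 2 + 4 + 1 = 38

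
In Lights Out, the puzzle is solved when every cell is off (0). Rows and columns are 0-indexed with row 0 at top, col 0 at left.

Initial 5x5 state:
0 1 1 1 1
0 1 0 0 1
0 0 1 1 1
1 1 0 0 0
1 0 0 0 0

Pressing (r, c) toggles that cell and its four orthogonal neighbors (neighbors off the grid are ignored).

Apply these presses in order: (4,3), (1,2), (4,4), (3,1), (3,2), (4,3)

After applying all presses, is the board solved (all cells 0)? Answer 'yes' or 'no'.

After press 1 at (4,3):
0 1 1 1 1
0 1 0 0 1
0 0 1 1 1
1 1 0 1 0
1 0 1 1 1

After press 2 at (1,2):
0 1 0 1 1
0 0 1 1 1
0 0 0 1 1
1 1 0 1 0
1 0 1 1 1

After press 3 at (4,4):
0 1 0 1 1
0 0 1 1 1
0 0 0 1 1
1 1 0 1 1
1 0 1 0 0

After press 4 at (3,1):
0 1 0 1 1
0 0 1 1 1
0 1 0 1 1
0 0 1 1 1
1 1 1 0 0

After press 5 at (3,2):
0 1 0 1 1
0 0 1 1 1
0 1 1 1 1
0 1 0 0 1
1 1 0 0 0

After press 6 at (4,3):
0 1 0 1 1
0 0 1 1 1
0 1 1 1 1
0 1 0 1 1
1 1 1 1 1

Lights still on: 18

Answer: no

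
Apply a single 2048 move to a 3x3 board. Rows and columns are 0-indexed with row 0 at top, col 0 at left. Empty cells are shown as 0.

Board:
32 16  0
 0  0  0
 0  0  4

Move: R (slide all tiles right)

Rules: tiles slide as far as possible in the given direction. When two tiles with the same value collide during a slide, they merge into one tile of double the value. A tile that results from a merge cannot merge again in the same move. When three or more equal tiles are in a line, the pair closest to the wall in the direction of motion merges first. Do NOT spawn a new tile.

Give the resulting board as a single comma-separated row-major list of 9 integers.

Slide right:
row 0: [32, 16, 0] -> [0, 32, 16]
row 1: [0, 0, 0] -> [0, 0, 0]
row 2: [0, 0, 4] -> [0, 0, 4]

Answer: 0, 32, 16, 0, 0, 0, 0, 0, 4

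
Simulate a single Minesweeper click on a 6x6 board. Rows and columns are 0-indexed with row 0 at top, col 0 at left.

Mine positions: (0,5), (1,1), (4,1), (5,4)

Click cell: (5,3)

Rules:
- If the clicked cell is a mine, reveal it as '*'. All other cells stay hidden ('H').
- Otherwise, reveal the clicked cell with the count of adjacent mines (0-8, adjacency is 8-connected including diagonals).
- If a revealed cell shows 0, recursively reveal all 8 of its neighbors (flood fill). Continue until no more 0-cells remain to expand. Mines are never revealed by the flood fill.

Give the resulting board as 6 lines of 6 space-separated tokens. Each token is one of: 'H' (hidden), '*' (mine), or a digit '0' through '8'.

H H H H H H
H H H H H H
H H H H H H
H H H H H H
H H H H H H
H H H 1 H H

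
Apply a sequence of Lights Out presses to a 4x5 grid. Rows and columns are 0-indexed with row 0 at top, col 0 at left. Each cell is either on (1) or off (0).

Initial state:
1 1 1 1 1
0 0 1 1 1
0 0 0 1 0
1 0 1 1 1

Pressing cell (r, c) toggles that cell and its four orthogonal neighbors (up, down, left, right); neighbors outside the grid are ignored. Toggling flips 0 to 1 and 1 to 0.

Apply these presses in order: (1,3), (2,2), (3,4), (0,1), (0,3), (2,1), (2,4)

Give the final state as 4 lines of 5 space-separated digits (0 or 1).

After press 1 at (1,3):
1 1 1 0 1
0 0 0 0 0
0 0 0 0 0
1 0 1 1 1

After press 2 at (2,2):
1 1 1 0 1
0 0 1 0 0
0 1 1 1 0
1 0 0 1 1

After press 3 at (3,4):
1 1 1 0 1
0 0 1 0 0
0 1 1 1 1
1 0 0 0 0

After press 4 at (0,1):
0 0 0 0 1
0 1 1 0 0
0 1 1 1 1
1 0 0 0 0

After press 5 at (0,3):
0 0 1 1 0
0 1 1 1 0
0 1 1 1 1
1 0 0 0 0

After press 6 at (2,1):
0 0 1 1 0
0 0 1 1 0
1 0 0 1 1
1 1 0 0 0

After press 7 at (2,4):
0 0 1 1 0
0 0 1 1 1
1 0 0 0 0
1 1 0 0 1

Answer: 0 0 1 1 0
0 0 1 1 1
1 0 0 0 0
1 1 0 0 1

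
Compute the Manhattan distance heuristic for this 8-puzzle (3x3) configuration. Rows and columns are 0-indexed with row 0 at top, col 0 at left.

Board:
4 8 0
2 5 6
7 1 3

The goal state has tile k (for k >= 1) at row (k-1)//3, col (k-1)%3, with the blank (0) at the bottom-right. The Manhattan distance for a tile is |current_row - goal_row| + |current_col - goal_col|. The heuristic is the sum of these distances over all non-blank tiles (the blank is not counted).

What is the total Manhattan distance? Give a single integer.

Answer: 10

Derivation:
Tile 4: (0,0)->(1,0) = 1
Tile 8: (0,1)->(2,1) = 2
Tile 2: (1,0)->(0,1) = 2
Tile 5: (1,1)->(1,1) = 0
Tile 6: (1,2)->(1,2) = 0
Tile 7: (2,0)->(2,0) = 0
Tile 1: (2,1)->(0,0) = 3
Tile 3: (2,2)->(0,2) = 2
Sum: 1 + 2 + 2 + 0 + 0 + 0 + 3 + 2 = 10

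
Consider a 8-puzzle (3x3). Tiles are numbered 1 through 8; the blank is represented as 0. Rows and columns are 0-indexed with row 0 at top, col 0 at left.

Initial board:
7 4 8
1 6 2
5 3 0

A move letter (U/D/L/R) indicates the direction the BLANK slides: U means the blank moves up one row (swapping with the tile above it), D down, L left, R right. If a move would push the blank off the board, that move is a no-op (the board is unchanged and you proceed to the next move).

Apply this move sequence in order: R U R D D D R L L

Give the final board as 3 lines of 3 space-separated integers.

Answer: 7 4 8
1 6 2
0 5 3

Derivation:
After move 1 (R):
7 4 8
1 6 2
5 3 0

After move 2 (U):
7 4 8
1 6 0
5 3 2

After move 3 (R):
7 4 8
1 6 0
5 3 2

After move 4 (D):
7 4 8
1 6 2
5 3 0

After move 5 (D):
7 4 8
1 6 2
5 3 0

After move 6 (D):
7 4 8
1 6 2
5 3 0

After move 7 (R):
7 4 8
1 6 2
5 3 0

After move 8 (L):
7 4 8
1 6 2
5 0 3

After move 9 (L):
7 4 8
1 6 2
0 5 3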